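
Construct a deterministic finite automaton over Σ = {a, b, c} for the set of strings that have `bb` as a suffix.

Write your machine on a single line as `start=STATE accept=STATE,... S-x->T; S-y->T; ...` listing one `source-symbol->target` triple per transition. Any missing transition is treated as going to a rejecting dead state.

start=s0; accept=s2; s0-a->s0; s0-b->s1; s0-c->s0; s1-a->s0; s1-b->s2; s1-c->s0; s2-a->s0; s2-b->s2; s2-c->s0

Remember how much of `bb` the current input suffix matches. State s0 means no match yet; s1 means the last symbol is `b`; s2 means the last 2 symbols are `bb`. Only s2 accepts. On a mismatch, fall back to the longest proper suffix that is still a prefix of `bb`.
A 3-state machine:
        a   b   c  
>  s0   s0  s1  s0 
   s1   s0  s2  s0 
 * s2   s0  s2  s0 
(> = start, * = accepting)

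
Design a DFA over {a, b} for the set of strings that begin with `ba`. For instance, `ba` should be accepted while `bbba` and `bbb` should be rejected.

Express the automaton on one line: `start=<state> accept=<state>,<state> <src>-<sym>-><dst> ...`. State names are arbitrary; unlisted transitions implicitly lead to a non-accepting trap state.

Walk along `ba` while the input agrees: from s0 take `b` to s1, and so on. Any deviation drops to the rejecting sink s3. Once s2 is reached the prefix is confirmed and every continuation is accepted.
A 4-state machine:
        a   b  
>  s0   s3  s1 
   s1   s2  s3 
 * s2   s2  s2 
   s3   s3  s3 
(> = start, * = accepting)

start=s0 accept=s2 s0-a->s3 s0-b->s1 s1-a->s2 s1-b->s3 s2-a->s2 s2-b->s2 s3-a->s3 s3-b->s3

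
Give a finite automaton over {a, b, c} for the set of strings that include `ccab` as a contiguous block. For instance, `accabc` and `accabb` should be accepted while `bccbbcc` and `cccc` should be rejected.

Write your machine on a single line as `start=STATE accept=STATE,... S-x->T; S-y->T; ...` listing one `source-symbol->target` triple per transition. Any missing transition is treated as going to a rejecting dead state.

start=S0; accept=S4; S0-a->S0; S0-b->S0; S0-c->S1; S1-a->S0; S1-b->S0; S1-c->S2; S2-a->S3; S2-b->S0; S2-c->S2; S3-a->S0; S3-b->S4; S3-c->S1; S4-a->S4; S4-b->S4; S4-c->S4

Track how much of `ccab` has been matched so far: state S0 is no progress, S4 is the absorbing accept state reached once `ccab` has occurred. Intermediate states record partial matches; on a mismatch, fall back to the longest reusable overlap.
        a   b   c  
>  S0   S0  S0  S1 
   S1   S0  S0  S2 
   S2   S3  S0  S2 
   S3   S0  S4  S1 
 * S4   S4  S4  S4 
(> = start, * = accepting)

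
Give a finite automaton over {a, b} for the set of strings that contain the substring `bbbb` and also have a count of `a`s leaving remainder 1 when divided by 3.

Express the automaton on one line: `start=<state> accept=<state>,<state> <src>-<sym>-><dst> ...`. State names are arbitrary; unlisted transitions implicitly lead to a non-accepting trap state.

start=S0 accept=S13 S0-a->S1 S0-b->S2 S1-a->S3 S1-b->S4 S2-a->S1 S2-b->S5 S3-a->S0 S3-b->S6 S4-a->S3 S4-b->S7 S5-a->S1 S5-b->S8 S6-a->S0 S6-b->S9 S7-a->S3 S7-b->S10 S8-a->S1 S8-b->S11 S9-a->S0 S9-b->S12 S10-a->S3 S10-b->S13 S11-a->S13 S11-b->S11 S12-a->S0 S12-b->S14 S13-a->S14 S13-b->S13 S14-a->S11 S14-b->S14

Handle the two conditions separately and then intersect. One (5 states) tracks whether and how much of `bbbb` has been seen; the other (3 states) tracks the count of `a`s modulo 3. Each combined state is a pair, one component from each; accept when both components accept.
A 15-state machine:
          a    b  
>  S0     S1   S2 
   S1     S3   S4 
   S2     S1   S5 
   S3     S0   S6 
   S4     S3   S7 
   S5     S1   S8 
   S6     S0   S9 
   S7     S3  S10 
   S8     S1  S11 
   S9     S0  S12 
   S10    S3  S13 
   S11   S13  S11 
   S12    S0  S14 
 * S13   S14  S13 
   S14   S11  S14 
(> = start, * = accepting)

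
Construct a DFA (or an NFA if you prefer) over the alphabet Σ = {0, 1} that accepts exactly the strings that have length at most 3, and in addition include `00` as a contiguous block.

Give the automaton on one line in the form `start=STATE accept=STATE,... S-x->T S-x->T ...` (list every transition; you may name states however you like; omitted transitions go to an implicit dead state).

start=S0 accept=S3,S6 S0-0->S1 S0-1->S2 S1-0->S3 S1-1->S4 S2-0->S5 S2-1->S4 S3-0->S6 S3-1->S6 S4-0->S7 S4-1->S8 S5-0->S6 S5-1->S8 S6-0->S9 S6-1->S9 S7-0->S9 S7-1->S10 S8-0->S11 S8-1->S10 S9-0->S9 S9-1->S9 S10-0->S11 S10-1->S10 S11-0->S9 S11-1->S10

Build one automaton per condition and run them in lockstep. The first has 5 states tracking the input length, saturating at 4; the second has 3 states tracking whether and how much of `00` has been seen. A product state is a pair (one from each), accepting exactly when both do.
A 12-state machine:
          0    1  
>  S0     S1   S2 
   S1     S3   S4 
   S2     S5   S4 
 * S3     S6   S6 
   S4     S7   S8 
   S5     S6   S8 
 * S6     S9   S9 
   S7     S9  S10 
   S8    S11  S10 
   S9     S9   S9 
   S10   S11  S10 
   S11    S9  S10 
(> = start, * = accepting)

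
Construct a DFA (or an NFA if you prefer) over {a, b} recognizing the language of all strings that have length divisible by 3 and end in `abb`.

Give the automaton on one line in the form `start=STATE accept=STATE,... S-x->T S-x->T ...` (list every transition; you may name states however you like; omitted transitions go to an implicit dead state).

start=S0 accept=S8 S0-a->S1 S0-b->S2 S1-a->S3 S1-b->S4 S2-a->S3 S2-b->S5 S3-a->S6 S3-b->S7 S4-a->S6 S4-b->S8 S5-a->S6 S5-b->S0 S6-a->S1 S6-b->S9 S7-a->S1 S7-b->S10 S8-a->S1 S8-b->S2 S9-a->S3 S9-b->S11 S10-a->S3 S10-b->S5 S11-a->S6 S11-b->S0

Run two small machines in parallel and take their product. One (3 states) tracks the input length modulo 3; the other (4 states) tracks how much of the suffix `abb` has currently been matched. Each combined state is a pair, one component from each; accept when both components accept.
With 12 states:
          a    b  
>  S0     S1   S2 
   S1     S3   S4 
   S2     S3   S5 
   S3     S6   S7 
   S4     S6   S8 
   S5     S6   S0 
   S6     S1   S9 
   S7     S1  S10 
 * S8     S1   S2 
   S9     S3  S11 
   S10    S3   S5 
   S11    S6   S0 
(> = start, * = accepting)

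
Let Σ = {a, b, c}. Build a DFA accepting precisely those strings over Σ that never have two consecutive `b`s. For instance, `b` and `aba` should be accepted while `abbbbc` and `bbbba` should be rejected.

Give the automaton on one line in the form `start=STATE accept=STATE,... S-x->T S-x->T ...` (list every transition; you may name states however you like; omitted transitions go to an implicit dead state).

Track partial matches of the forbidden pattern `bb`. State q2 is a dead state reached once `bb` has occurred; every other state accepts. q0 means no part of `bb` is currently matched.
With 3 states:
        a   b   c  
>* q0   q0  q1  q0 
 * q1   q0  q2  q0 
   q2   q2  q2  q2 
(> = start, * = accepting)

start=q0 accept=q0,q1 q0-a->q0 q0-b->q1 q0-c->q0 q1-a->q0 q1-b->q2 q1-c->q0 q2-a->q2 q2-b->q2 q2-c->q2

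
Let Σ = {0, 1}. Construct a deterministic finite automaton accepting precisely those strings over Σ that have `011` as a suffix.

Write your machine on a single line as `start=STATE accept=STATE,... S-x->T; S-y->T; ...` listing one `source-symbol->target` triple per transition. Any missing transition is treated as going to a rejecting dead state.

Remember how much of `011` the current input suffix matches. State s0 means no match yet; s1 means the last symbol is `0`; s2 means the last 2 symbols are `01`; s3 means the last 3 symbols are `011`. Only s3 accepts. On a mismatch, fall back to the longest proper suffix that is still a prefix of `011`.
A 4-state machine:
        0   1  
>  s0   s1  s0 
   s1   s1  s2 
   s2   s1  s3 
 * s3   s1  s0 
(> = start, * = accepting)

start=s0; accept=s3; s0-0->s1; s0-1->s0; s1-0->s1; s1-1->s2; s2-0->s1; s2-1->s3; s3-0->s1; s3-1->s0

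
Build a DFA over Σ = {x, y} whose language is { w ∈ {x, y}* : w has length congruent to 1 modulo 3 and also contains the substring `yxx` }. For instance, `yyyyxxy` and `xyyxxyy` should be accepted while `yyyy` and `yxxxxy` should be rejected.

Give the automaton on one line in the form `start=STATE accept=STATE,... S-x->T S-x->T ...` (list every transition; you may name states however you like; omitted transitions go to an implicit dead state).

Run two small machines in parallel and take their product. One (3 states) tracks the input length modulo 3; the other (4 states) tracks whether and how much of `yxx` has been seen. Each combined state is a pair, one component from each; accept when both components accept.
With 12 states:
          x    y  
>  s0     s1   s2 
   s1     s3   s4 
   s2     s5   s4 
   s3     s0   s6 
   s4     s7   s6 
   s5     s8   s6 
   s6     s9   s2 
   s7    s10   s2 
   s8    s10  s10 
   s9    s11   s4 
 * s10   s11  s11 
   s11    s8   s8 
(> = start, * = accepting)

start=s0 accept=s10 s0-x->s1 s0-y->s2 s1-x->s3 s1-y->s4 s2-x->s5 s2-y->s4 s3-x->s0 s3-y->s6 s4-x->s7 s4-y->s6 s5-x->s8 s5-y->s6 s6-x->s9 s6-y->s2 s7-x->s10 s7-y->s2 s8-x->s10 s8-y->s10 s9-x->s11 s9-y->s4 s10-x->s11 s10-y->s11 s11-x->s8 s11-y->s8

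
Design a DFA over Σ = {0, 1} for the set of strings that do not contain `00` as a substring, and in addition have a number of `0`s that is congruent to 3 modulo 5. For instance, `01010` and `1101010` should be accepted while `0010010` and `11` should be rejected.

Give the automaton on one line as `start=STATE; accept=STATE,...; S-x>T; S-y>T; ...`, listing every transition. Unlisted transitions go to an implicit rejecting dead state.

Run two small machines in parallel and take their product. The first has 3 states tracking partial matches of the forbidden pattern `00`; the second has 5 states tracking the count of `0`s modulo 5. A product state is a pair (one from each), accepting exactly when both do. Minimizing collapses redundant product states.
With 11 states:
          0    1  
>  q0     q1   q0 
   q1     q2   q3 
   q2     q2   q2 
   q3     q4   q3 
   q4     q2   q5 
   q5     q6   q5 
 * q6     q2   q7 
 * q7     q8   q7 
   q8     q2   q9 
   q9    q10   q9 
   q10    q2   q0 
(> = start, * = accepting)

start=q0; accept=q6,q7; q0-0>q1; q0-1>q0; q1-0>q2; q1-1>q3; q2-0>q2; q2-1>q2; q3-0>q4; q3-1>q3; q4-0>q2; q4-1>q5; q5-0>q6; q5-1>q5; q6-0>q2; q6-1>q7; q7-0>q8; q7-1>q7; q8-0>q2; q8-1>q9; q9-0>q10; q9-1>q9; q10-0>q2; q10-1>q0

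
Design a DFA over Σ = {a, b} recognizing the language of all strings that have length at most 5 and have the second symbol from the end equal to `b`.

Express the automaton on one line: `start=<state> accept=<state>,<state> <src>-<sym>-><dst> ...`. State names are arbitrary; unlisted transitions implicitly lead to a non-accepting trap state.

Handle the two conditions separately and then intersect. One (7 states) tracks the input length, saturating at 6; the other (7 states) tracks the last 2 symbols read. Each combined state is a pair, one component from each; accept when both components accept.
23 states suffice.
          a    b  
>  s0     s1   s2 
   s1     s3   s4 
   s2     s5   s6 
   s3     s7   s8 
   s4     s9  s10 
 * s5     s7   s8 
 * s6     s9  s10 
   s7    s11  s12 
   s8    s13  s14 
 * s9    s11  s12 
 * s10   s13  s14 
   s11   s15  s16 
   s12   s17  s18 
 * s13   s15  s16 
 * s14   s17  s18 
   s15   s19  s20 
   s16   s21  s22 
 * s17   s19  s20 
 * s18   s21  s22 
   s19   s19  s20 
   s20   s21  s22 
   s21   s19  s20 
   s22   s21  s22 
(> = start, * = accepting)

start=s0 accept=s5,s6,s9,s10,s13,s14,s17,s18 s0-a->s1 s0-b->s2 s1-a->s3 s1-b->s4 s2-a->s5 s2-b->s6 s3-a->s7 s3-b->s8 s4-a->s9 s4-b->s10 s5-a->s7 s5-b->s8 s6-a->s9 s6-b->s10 s7-a->s11 s7-b->s12 s8-a->s13 s8-b->s14 s9-a->s11 s9-b->s12 s10-a->s13 s10-b->s14 s11-a->s15 s11-b->s16 s12-a->s17 s12-b->s18 s13-a->s15 s13-b->s16 s14-a->s17 s14-b->s18 s15-a->s19 s15-b->s20 s16-a->s21 s16-b->s22 s17-a->s19 s17-b->s20 s18-a->s21 s18-b->s22 s19-a->s19 s19-b->s20 s20-a->s21 s20-b->s22 s21-a->s19 s21-b->s20 s22-a->s21 s22-b->s22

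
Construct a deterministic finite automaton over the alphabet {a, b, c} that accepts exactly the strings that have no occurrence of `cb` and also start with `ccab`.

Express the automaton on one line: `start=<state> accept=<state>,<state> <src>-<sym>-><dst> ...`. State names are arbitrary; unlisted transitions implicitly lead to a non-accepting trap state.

start=q0 accept=q5,q6 q0-a->q1 q0-b->q1 q0-c->q2 q1-a->q1 q1-b->q1 q1-c->q1 q2-a->q1 q2-b->q1 q2-c->q3 q3-a->q4 q3-b->q1 q3-c->q1 q4-a->q1 q4-b->q5 q4-c->q1 q5-a->q5 q5-b->q5 q5-c->q6 q6-a->q5 q6-b->q1 q6-c->q6

Handle the two conditions separately and then intersect. One (3 states) tracks partial matches of the forbidden pattern `cb`; the other (6 states) tracks whether the input so far still matches the prefix `ccab`. Each combined state is a pair, one component from each; accept when both components accept. After merging equivalent states the machine shrinks.
With 7 states:
        a   b   c  
>  q0   q1  q1  q2 
   q1   q1  q1  q1 
   q2   q1  q1  q3 
   q3   q4  q1  q1 
   q4   q1  q5  q1 
 * q5   q5  q5  q6 
 * q6   q5  q1  q6 
(> = start, * = accepting)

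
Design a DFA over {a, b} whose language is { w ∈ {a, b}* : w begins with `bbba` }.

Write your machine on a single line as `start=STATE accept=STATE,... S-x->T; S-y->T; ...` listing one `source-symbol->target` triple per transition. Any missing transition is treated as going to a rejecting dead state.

Walk along `bbba` while the input agrees: from q0 take `b` to q1, and so on. Any deviation drops to the rejecting sink q5. Once q4 is reached the prefix is confirmed and every continuation is accepted.
A 6-state machine:
        a   b  
>  q0   q5  q1 
   q1   q5  q2 
   q2   q5  q3 
   q3   q4  q5 
 * q4   q4  q4 
   q5   q5  q5 
(> = start, * = accepting)

start=q0; accept=q4; q0-a->q5; q0-b->q1; q1-a->q5; q1-b->q2; q2-a->q5; q2-b->q3; q3-a->q4; q3-b->q5; q4-a->q4; q4-b->q4; q5-a->q5; q5-b->q5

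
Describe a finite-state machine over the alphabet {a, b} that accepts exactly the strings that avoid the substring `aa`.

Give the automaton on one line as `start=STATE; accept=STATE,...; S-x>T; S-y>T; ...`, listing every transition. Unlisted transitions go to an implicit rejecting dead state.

start=s0; accept=s0,s1; s0-a>s1; s0-b>s0; s1-a>s2; s1-b>s0; s2-a>s2; s2-b>s2

This is the complement of 'contains `aa`'. Use the same substring-matching states — s0 through s2 holding how much of `aa` has just been matched — but flip the accepting set: everything except the trap s2 accepts.
With 3 states:
        a   b  
>* s0   s1  s0 
 * s1   s2  s0 
   s2   s2  s2 
(> = start, * = accepting)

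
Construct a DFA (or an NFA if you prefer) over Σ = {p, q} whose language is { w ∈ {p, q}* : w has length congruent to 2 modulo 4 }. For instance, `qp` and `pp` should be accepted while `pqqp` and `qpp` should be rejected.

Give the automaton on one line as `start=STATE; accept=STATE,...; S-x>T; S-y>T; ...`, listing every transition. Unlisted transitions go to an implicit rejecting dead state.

start=A; accept=C; A-p>B; A-q>B; B-p>C; B-q>C; C-p>D; C-q>D; D-p>A; D-q>A

Only the length mod 4 matters, so use a 4-cycle: from any state, every input symbol moves to the next state, wrapping D back to A. Mark C accepting.
With 4 states:
       p  q 
>  A   B  B 
   B   C  C 
 * C   D  D 
   D   A  A 
(> = start, * = accepting)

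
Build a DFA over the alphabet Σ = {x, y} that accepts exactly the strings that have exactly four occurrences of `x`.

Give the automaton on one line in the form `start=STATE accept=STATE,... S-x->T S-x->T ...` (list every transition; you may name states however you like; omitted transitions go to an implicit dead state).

Only the number of `x`s matters, and only up to 5. Make a chain A → B → C → D → E → F advanced by each `x` (with F absorbing); every other symbol self-loops. The accepting set is {E}.
       x  y 
>  A   B  A 
   B   C  B 
   C   D  C 
   D   E  D 
 * E   F  E 
   F   F  F 
(> = start, * = accepting)

start=A accept=E A-x->B A-y->A B-x->C B-y->B C-x->D C-y->C D-x->E D-y->D E-x->F E-y->E F-x->F F-y->F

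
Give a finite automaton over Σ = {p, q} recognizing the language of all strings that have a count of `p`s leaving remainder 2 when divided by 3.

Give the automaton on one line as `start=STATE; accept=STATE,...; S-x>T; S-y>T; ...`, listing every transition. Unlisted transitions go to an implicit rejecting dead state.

start=S0; accept=S2; S0-p>S1; S0-q>S0; S1-p>S2; S1-q>S1; S2-p>S0; S2-q>S2

Keep the running count of `p`s modulo 3: each `p` advances along the cycle S0 → S1 → S2 → S0 while other symbols loop. Accept at S2.
3 states suffice.
        p   q  
>  S0   S1  S0 
   S1   S2  S1 
 * S2   S0  S2 
(> = start, * = accepting)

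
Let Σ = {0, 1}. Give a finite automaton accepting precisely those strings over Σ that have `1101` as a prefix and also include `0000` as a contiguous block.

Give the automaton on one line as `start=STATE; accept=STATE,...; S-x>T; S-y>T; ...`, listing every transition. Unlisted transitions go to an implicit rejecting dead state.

Build one automaton per condition and run them in lockstep. The first has 6 states tracking whether the input so far still matches the prefix `1101`; the second has 5 states tracking whether and how much of `0000` has been seen. A product state is a pair (one from each), accepting exactly when both do. Minimizing collapses redundant product states.
A 10-state machine:
        0   1  
>  q0   q1  q2 
   q1   q1  q1 
   q2   q1  q3 
   q3   q4  q1 
   q4   q1  q5 
   q5   q6  q5 
   q6   q7  q5 
   q7   q8  q5 
   q8   q9  q5 
 * q9   q9  q9 
(> = start, * = accepting)

start=q0; accept=q9; q0-0>q1; q0-1>q2; q1-0>q1; q1-1>q1; q2-0>q1; q2-1>q3; q3-0>q4; q3-1>q1; q4-0>q1; q4-1>q5; q5-0>q6; q5-1>q5; q6-0>q7; q6-1>q5; q7-0>q8; q7-1>q5; q8-0>q9; q8-1>q5; q9-0>q9; q9-1>q9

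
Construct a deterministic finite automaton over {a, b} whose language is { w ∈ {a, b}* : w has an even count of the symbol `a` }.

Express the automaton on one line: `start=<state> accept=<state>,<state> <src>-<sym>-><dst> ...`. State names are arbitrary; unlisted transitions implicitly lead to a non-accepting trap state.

Keep the running count of `a`s modulo 2: each `a` advances along the cycle q0 → q1 → q0 while other symbols loop. Accept at q0.
A 2-state machine:
        a   b  
>* q0   q1  q0 
   q1   q0  q1 
(> = start, * = accepting)

start=q0 accept=q0 q0-a->q1 q0-b->q0 q1-a->q0 q1-b->q1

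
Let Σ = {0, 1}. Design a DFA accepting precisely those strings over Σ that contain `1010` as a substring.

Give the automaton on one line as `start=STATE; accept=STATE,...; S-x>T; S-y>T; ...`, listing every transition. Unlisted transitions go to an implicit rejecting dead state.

start=S0; accept=S4; S0-0>S0; S0-1>S1; S1-0>S2; S1-1>S1; S2-0>S0; S2-1>S3; S3-0>S4; S3-1>S1; S4-0>S4; S4-1>S4

Track how much of `1010` has been matched so far: state S0 is no progress, S4 is the absorbing accept state reached once `1010` has occurred. Intermediate states record partial matches; on a mismatch, fall back to the longest reusable overlap.
        0   1  
>  S0   S0  S1 
   S1   S2  S1 
   S2   S0  S3 
   S3   S4  S1 
 * S4   S4  S4 
(> = start, * = accepting)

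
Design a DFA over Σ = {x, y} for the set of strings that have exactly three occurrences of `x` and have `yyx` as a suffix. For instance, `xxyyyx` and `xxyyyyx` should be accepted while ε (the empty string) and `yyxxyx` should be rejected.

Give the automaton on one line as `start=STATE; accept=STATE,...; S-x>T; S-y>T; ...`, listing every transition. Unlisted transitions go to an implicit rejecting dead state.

start=q0; accept=q6; q0-x>q1; q0-y>q0; q1-x>q2; q1-y>q1; q2-x>q3; q2-y>q4; q3-x>q3; q3-y>q3; q4-x>q3; q4-y>q5; q5-x>q6; q5-y>q5; q6-x>q3; q6-y>q3

Build one automaton per condition and run them in lockstep. The first has 5 states tracking the count of `x`s, saturating at 4; the second has 4 states tracking how much of the suffix `yyx` has currently been matched. A product state is a pair (one from each), accepting exactly when both do. After merging equivalent states the machine shrinks.
        x   y  
>  q0   q1  q0 
   q1   q2  q1 
   q2   q3  q4 
   q3   q3  q3 
   q4   q3  q5 
   q5   q6  q5 
 * q6   q3  q3 
(> = start, * = accepting)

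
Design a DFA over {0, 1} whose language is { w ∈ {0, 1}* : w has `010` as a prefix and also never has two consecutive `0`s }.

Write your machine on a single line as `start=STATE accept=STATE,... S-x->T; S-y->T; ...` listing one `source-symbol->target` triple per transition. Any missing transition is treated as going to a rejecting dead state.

start=s0; accept=s4,s5; s0-0->s1; s0-1->s2; s1-0->s2; s1-1->s3; s2-0->s2; s2-1->s2; s3-0->s4; s3-1->s2; s4-0->s2; s4-1->s5; s5-0->s4; s5-1->s5

Run two small machines in parallel and take their product. One (5 states) tracks whether the input so far still matches the prefix `010`; the other (3 states) tracks partial matches of the forbidden pattern `00`. Each combined state is a pair, one component from each; accept when both components accept. After merging equivalent states the machine shrinks.
        0   1  
>  s0   s1  s2 
   s1   s2  s3 
   s2   s2  s2 
   s3   s4  s2 
 * s4   s2  s5 
 * s5   s4  s5 
(> = start, * = accepting)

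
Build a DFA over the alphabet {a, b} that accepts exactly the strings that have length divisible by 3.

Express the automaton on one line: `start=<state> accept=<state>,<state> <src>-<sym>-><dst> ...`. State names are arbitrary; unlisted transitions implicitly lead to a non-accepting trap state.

start=q0 accept=q0 q0-a->q1 q0-b->q1 q1-a->q2 q1-b->q2 q2-a->q0 q2-b->q0

Only the length mod 3 matters, so use a 3-cycle: from any state, every input symbol moves to the next state, wrapping q2 back to q0. Mark q0 accepting.
        a   b  
>* q0   q1  q1 
   q1   q2  q2 
   q2   q0  q0 
(> = start, * = accepting)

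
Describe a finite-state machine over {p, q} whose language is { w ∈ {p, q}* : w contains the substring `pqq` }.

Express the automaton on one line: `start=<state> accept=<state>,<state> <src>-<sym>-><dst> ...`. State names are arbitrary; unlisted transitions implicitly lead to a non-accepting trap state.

start=S0 accept=S3 S0-p->S1 S0-q->S0 S1-p->S1 S1-q->S2 S2-p->S1 S2-q->S3 S3-p->S3 S3-q->S3

Track how much of `pqq` has been matched so far: state S0 is no progress, S3 is the absorbing accept state reached once `pqq` has occurred. Intermediate states record partial matches; on a mismatch, fall back to the longest reusable overlap.
With 4 states:
        p   q  
>  S0   S1  S0 
   S1   S1  S2 
   S2   S1  S3 
 * S3   S3  S3 
(> = start, * = accepting)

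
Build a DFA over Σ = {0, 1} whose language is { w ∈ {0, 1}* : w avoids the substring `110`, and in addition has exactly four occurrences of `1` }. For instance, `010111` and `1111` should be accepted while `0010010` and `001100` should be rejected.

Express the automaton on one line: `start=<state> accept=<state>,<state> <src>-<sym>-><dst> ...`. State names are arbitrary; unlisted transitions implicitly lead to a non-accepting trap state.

Handle the two conditions separately and then intersect. One (4 states) tracks partial matches of the forbidden pattern `110`; the other (6 states) tracks the count of `1`s, saturating at 5. Each combined state is a pair, one component from each; accept when both components accept.
          0    1  
>  s0     s0   s1 
   s1     s2   s3 
   s2     s2   s4 
   s3     s5   s6 
   s4     s7   s6 
   s5     s5   s8 
   s6     s8   s9 
   s7     s7  s10 
   s8     s8  s11 
 * s9    s11  s12 
   s10   s13   s9 
   s11   s11  s14 
   s12   s14  s12 
   s13   s13  s15 
   s14   s14  s14 
 * s15   s16  s12 
 * s16   s16  s17 
   s17   s18  s12 
   s18   s18  s17 
(> = start, * = accepting)

start=s0 accept=s9,s15,s16 s0-0->s0 s0-1->s1 s1-0->s2 s1-1->s3 s2-0->s2 s2-1->s4 s3-0->s5 s3-1->s6 s4-0->s7 s4-1->s6 s5-0->s5 s5-1->s8 s6-0->s8 s6-1->s9 s7-0->s7 s7-1->s10 s8-0->s8 s8-1->s11 s9-0->s11 s9-1->s12 s10-0->s13 s10-1->s9 s11-0->s11 s11-1->s14 s12-0->s14 s12-1->s12 s13-0->s13 s13-1->s15 s14-0->s14 s14-1->s14 s15-0->s16 s15-1->s12 s16-0->s16 s16-1->s17 s17-0->s18 s17-1->s12 s18-0->s18 s18-1->s17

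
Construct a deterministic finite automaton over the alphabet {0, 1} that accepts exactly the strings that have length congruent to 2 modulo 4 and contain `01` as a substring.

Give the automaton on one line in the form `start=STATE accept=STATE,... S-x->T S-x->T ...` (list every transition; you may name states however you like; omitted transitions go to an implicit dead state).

Handle the two conditions separately and then intersect. The first has 4 states tracking the input length modulo 4; the second has 3 states tracking whether and how much of `01` has been seen. A product state is a pair (one from each), accepting exactly when both do.
A 12-state machine:
          0    1  
>  s0     s1   s2 
   s1     s3   s4 
   s2     s3   s5 
   s3     s6   s7 
 * s4     s7   s7 
   s5     s6   s8 
   s6     s9  s10 
   s7    s10  s10 
   s8     s9   s0 
   s9     s1  s11 
   s10   s11  s11 
   s11    s4   s4 
(> = start, * = accepting)

start=s0 accept=s4 s0-0->s1 s0-1->s2 s1-0->s3 s1-1->s4 s2-0->s3 s2-1->s5 s3-0->s6 s3-1->s7 s4-0->s7 s4-1->s7 s5-0->s6 s5-1->s8 s6-0->s9 s6-1->s10 s7-0->s10 s7-1->s10 s8-0->s9 s8-1->s0 s9-0->s1 s9-1->s11 s10-0->s11 s10-1->s11 s11-0->s4 s11-1->s4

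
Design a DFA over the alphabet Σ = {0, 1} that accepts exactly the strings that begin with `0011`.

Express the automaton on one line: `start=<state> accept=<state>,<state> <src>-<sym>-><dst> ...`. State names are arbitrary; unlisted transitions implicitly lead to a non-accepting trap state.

start=s0 accept=s4 s0-0->s1 s0-1->s5 s1-0->s2 s1-1->s5 s2-0->s5 s2-1->s3 s3-0->s5 s3-1->s4 s4-0->s4 s4-1->s4 s5-0->s5 s5-1->s5

Check the first 4 symbols one by one: s0 through s3 record how many have matched `0011` so far; any wrong symbol goes to the dead state s5. After all 4 match we enter the accepting sink s4.
6 states suffice.
        0   1  
>  s0   s1  s5 
   s1   s2  s5 
   s2   s5  s3 
   s3   s5  s4 
 * s4   s4  s4 
   s5   s5  s5 
(> = start, * = accepting)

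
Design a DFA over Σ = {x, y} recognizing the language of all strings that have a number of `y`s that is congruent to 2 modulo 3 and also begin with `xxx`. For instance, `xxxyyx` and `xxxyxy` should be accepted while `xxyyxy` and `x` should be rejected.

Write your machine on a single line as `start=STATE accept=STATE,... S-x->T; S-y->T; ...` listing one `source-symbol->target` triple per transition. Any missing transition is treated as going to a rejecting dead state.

Run two small machines in parallel and take their product. The first has 3 states tracking the count of `y`s modulo 3; the second has 5 states tracking whether the input so far still matches the prefix `xxx`. A product state is a pair (one from each), accepting exactly when both do. After merging equivalent states the machine shrinks.
7 states suffice.
        x   y  
>  q0   q1  q2 
   q1   q3  q2 
   q2   q2  q2 
   q3   q4  q2 
   q4   q4  q5 
   q5   q5  q6 
 * q6   q6  q4 
(> = start, * = accepting)

start=q0; accept=q6; q0-x->q1; q0-y->q2; q1-x->q3; q1-y->q2; q2-x->q2; q2-y->q2; q3-x->q4; q3-y->q2; q4-x->q4; q4-y->q5; q5-x->q5; q5-y->q6; q6-x->q6; q6-y->q4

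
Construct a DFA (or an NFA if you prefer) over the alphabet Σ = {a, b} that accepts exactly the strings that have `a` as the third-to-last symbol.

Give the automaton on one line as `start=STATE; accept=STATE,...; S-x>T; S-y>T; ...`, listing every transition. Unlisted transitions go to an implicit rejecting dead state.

Because acceptance depends on a position counted from the end, the machine has to buffer the most recent 3 symbols. Make each state the string of the last up-to-3 symbols read; on input `x` shift the window left and append `x`. Accept when the buffered window has length 3 and begins with `a`.
          a    b  
>  S0     S1   S2 
   S1     S3   S4 
   S2     S5   S6 
   S3     S7   S8 
   S4     S9  S10 
   S5    S11  S12 
   S6    S13  S14 
 * S7     S7   S8 
 * S8     S9  S10 
 * S9    S11  S12 
 * S10   S13  S14 
   S11    S7   S8 
   S12    S9  S10 
   S13   S11  S12 
   S14   S13  S14 
(> = start, * = accepting)

start=S0; accept=S7,S8,S9,S10; S0-a>S1; S0-b>S2; S1-a>S3; S1-b>S4; S2-a>S5; S2-b>S6; S3-a>S7; S3-b>S8; S4-a>S9; S4-b>S10; S5-a>S11; S5-b>S12; S6-a>S13; S6-b>S14; S7-a>S7; S7-b>S8; S8-a>S9; S8-b>S10; S9-a>S11; S9-b>S12; S10-a>S13; S10-b>S14; S11-a>S7; S11-b>S8; S12-a>S9; S12-b>S10; S13-a>S11; S13-b>S12; S14-a>S13; S14-b>S14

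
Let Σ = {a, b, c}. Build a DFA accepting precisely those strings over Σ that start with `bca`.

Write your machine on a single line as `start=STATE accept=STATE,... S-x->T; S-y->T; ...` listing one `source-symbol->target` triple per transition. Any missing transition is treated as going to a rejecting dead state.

start=s0; accept=s3; s0-a->s4; s0-b->s1; s0-c->s4; s1-a->s4; s1-b->s4; s1-c->s2; s2-a->s3; s2-b->s4; s2-c->s4; s3-a->s3; s3-b->s3; s3-c->s3; s4-a->s4; s4-b->s4; s4-c->s4

Walk along `bca` while the input agrees: from s0 take `b` to s1, and so on. Any deviation drops to the rejecting sink s4. Once s3 is reached the prefix is confirmed and every continuation is accepted.
        a   b   c  
>  s0   s4  s1  s4 
   s1   s4  s4  s2 
   s2   s3  s4  s4 
 * s3   s3  s3  s3 
   s4   s4  s4  s4 
(> = start, * = accepting)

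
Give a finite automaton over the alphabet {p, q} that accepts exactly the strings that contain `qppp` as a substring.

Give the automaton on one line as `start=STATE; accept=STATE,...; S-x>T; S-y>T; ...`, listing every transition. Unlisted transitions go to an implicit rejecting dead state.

start=S0; accept=S4; S0-p>S0; S0-q>S1; S1-p>S2; S1-q>S1; S2-p>S3; S2-q>S1; S3-p>S4; S3-q>S1; S4-p>S4; S4-q>S4

Track how much of `qppp` has been matched so far: state S0 is no progress, S4 is the absorbing accept state reached once `qppp` has occurred. Intermediate states record partial matches; on a mismatch, fall back to the longest reusable overlap.
A 5-state machine:
        p   q  
>  S0   S0  S1 
   S1   S2  S1 
   S2   S3  S1 
   S3   S4  S1 
 * S4   S4  S4 
(> = start, * = accepting)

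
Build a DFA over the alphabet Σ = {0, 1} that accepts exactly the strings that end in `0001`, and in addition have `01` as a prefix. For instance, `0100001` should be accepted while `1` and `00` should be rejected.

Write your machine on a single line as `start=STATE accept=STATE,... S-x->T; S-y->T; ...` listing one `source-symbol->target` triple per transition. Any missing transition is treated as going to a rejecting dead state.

start=A; accept=H; A-0->B; A-1->C; B-0->C; B-1->D; C-0->C; C-1->C; D-0->E; D-1->D; E-0->F; E-1->D; F-0->G; F-1->D; G-0->G; G-1->H; H-0->E; H-1->D

Build one automaton per condition and run them in lockstep. The first has 5 states tracking how much of the suffix `0001` has currently been matched; the second has 4 states tracking whether the input so far still matches the prefix `01`. A product state is a pair (one from each), accepting exactly when both do. After merging equivalent states the machine shrinks.
With 8 states:
       0  1 
>  A   B  C 
   B   C  D 
   C   C  C 
   D   E  D 
   E   F  D 
   F   G  D 
   G   G  H 
 * H   E  D 
(> = start, * = accepting)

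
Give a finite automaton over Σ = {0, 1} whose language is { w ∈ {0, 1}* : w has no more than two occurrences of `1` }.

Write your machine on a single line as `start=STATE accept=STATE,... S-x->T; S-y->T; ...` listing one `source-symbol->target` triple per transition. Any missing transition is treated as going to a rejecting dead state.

start=q0; accept=q0,q1,q2; q0-0->q0; q0-1->q1; q1-0->q1; q1-1->q2; q2-0->q2; q2-1->q3; q3-0->q3; q3-1->q3

Only the number of `1`s matters, and only up to 3. Make a chain q0 → q1 → q2 → q3 advanced by each `1` (with q3 absorbing); every other symbol self-loops. The accepting set is {q0, q1, q2}.
4 states suffice.
        0   1  
>* q0   q0  q1 
 * q1   q1  q2 
 * q2   q2  q3 
   q3   q3  q3 
(> = start, * = accepting)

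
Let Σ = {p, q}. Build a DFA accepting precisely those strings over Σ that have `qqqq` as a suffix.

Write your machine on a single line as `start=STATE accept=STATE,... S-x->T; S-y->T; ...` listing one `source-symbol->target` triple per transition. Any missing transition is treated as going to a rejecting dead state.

Let each state record the length of the longest suffix of the input read so far that is also a prefix of `qqqq`. B means the last symbol is `q`; C means the last 2 symbols are `qq`; D means the last 3 symbols are `qqq`; E means the last 4 symbols are `qqqq`. Accept only at E, where the string currently ends in `qqqq`.
5 states suffice.
       p  q 
>  A   A  B 
   B   A  C 
   C   A  D 
   D   A  E 
 * E   A  E 
(> = start, * = accepting)

start=A; accept=E; A-p->A; A-q->B; B-p->A; B-q->C; C-p->A; C-q->D; D-p->A; D-q->E; E-p->A; E-q->E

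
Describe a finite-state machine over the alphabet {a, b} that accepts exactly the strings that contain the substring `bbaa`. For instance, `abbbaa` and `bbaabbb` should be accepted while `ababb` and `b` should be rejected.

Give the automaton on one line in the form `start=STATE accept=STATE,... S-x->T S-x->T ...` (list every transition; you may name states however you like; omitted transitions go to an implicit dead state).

start=q0 accept=q4 q0-a->q0 q0-b->q1 q1-a->q0 q1-b->q2 q2-a->q3 q2-b->q2 q3-a->q4 q3-b->q1 q4-a->q4 q4-b->q4

Track how much of `bbaa` has been matched so far: state q0 is no progress, q4 is the absorbing accept state reached once `bbaa` has occurred. Intermediate states record partial matches; on a mismatch, fall back to the longest reusable overlap.
With 5 states:
        a   b  
>  q0   q0  q1 
   q1   q0  q2 
   q2   q3  q2 
   q3   q4  q1 
 * q4   q4  q4 
(> = start, * = accepting)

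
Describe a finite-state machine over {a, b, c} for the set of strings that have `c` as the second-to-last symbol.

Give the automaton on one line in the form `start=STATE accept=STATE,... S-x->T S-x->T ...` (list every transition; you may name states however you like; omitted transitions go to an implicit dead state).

start=S0 accept=S10,S11,S12 S0-a->S1 S0-b->S2 S0-c->S3 S1-a->S4 S1-b->S5 S1-c->S6 S2-a->S7 S2-b->S8 S2-c->S9 S3-a->S10 S3-b->S11 S3-c->S12 S4-a->S4 S4-b->S5 S4-c->S6 S5-a->S7 S5-b->S8 S5-c->S9 S6-a->S10 S6-b->S11 S6-c->S12 S7-a->S4 S7-b->S5 S7-c->S6 S8-a->S7 S8-b->S8 S8-c->S9 S9-a->S10 S9-b->S11 S9-c->S12 S10-a->S4 S10-b->S5 S10-c->S6 S11-a->S7 S11-b->S8 S11-c->S9 S12-a->S10 S12-b->S11 S12-c->S12

Because acceptance depends on a position counted from the end, the machine has to buffer the most recent 2 symbols. Make each state the string of the last up-to-2 symbols read; on input `x` shift the window left and append `x`. Accept when the buffered window has length 2 and begins with `c`.
13 states suffice.
          a    b    c  
>  S0     S1   S2   S3 
   S1     S4   S5   S6 
   S2     S7   S8   S9 
   S3    S10  S11  S12 
   S4     S4   S5   S6 
   S5     S7   S8   S9 
   S6    S10  S11  S12 
   S7     S4   S5   S6 
   S8     S7   S8   S9 
   S9    S10  S11  S12 
 * S10    S4   S5   S6 
 * S11    S7   S8   S9 
 * S12   S10  S11  S12 
(> = start, * = accepting)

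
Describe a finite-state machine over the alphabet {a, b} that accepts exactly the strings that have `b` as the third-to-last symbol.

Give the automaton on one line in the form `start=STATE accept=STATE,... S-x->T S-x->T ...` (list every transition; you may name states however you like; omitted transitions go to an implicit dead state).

start=q0 accept=q11,q12,q13,q14 q0-a->q1 q0-b->q2 q1-a->q3 q1-b->q4 q2-a->q5 q2-b->q6 q3-a->q7 q3-b->q8 q4-a->q9 q4-b->q10 q5-a->q11 q5-b->q12 q6-a->q13 q6-b->q14 q7-a->q7 q7-b->q8 q8-a->q9 q8-b->q10 q9-a->q11 q9-b->q12 q10-a->q13 q10-b->q14 q11-a->q7 q11-b->q8 q12-a->q9 q12-b->q10 q13-a->q11 q13-b->q12 q14-a->q13 q14-b->q14

Because acceptance depends on a position counted from the end, the machine has to buffer the most recent 3 symbols. Make each state the string of the last up-to-3 symbols read; on input `x` shift the window left and append `x`. Accept when the buffered window has length 3 and begins with `b`.
15 states suffice.
          a    b  
>  q0     q1   q2 
   q1     q3   q4 
   q2     q5   q6 
   q3     q7   q8 
   q4     q9  q10 
   q5    q11  q12 
   q6    q13  q14 
   q7     q7   q8 
   q8     q9  q10 
   q9    q11  q12 
   q10   q13  q14 
 * q11    q7   q8 
 * q12    q9  q10 
 * q13   q11  q12 
 * q14   q13  q14 
(> = start, * = accepting)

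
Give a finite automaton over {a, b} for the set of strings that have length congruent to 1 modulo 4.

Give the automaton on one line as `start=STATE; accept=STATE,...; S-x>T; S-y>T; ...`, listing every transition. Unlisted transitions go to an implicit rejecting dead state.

Only the length mod 4 matters, so use a 4-cycle: from any state, every input symbol moves to the next state, wrapping q3 back to q0. Mark q1 accepting.
With 4 states:
        a   b  
>  q0   q1  q1 
 * q1   q2  q2 
   q2   q3  q3 
   q3   q0  q0 
(> = start, * = accepting)

start=q0; accept=q1; q0-a>q1; q0-b>q1; q1-a>q2; q1-b>q2; q2-a>q3; q2-b>q3; q3-a>q0; q3-b>q0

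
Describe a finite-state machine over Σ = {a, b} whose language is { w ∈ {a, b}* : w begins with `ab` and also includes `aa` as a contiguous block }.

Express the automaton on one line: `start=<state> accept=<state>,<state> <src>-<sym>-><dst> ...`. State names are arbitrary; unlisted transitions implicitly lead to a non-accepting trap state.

Handle the two conditions separately and then intersect. One (4 states) tracks whether the input so far still matches the prefix `ab`; the other (3 states) tracks whether and how much of `aa` has been seen. Each combined state is a pair, one component from each; accept when both components accept. After merging equivalent states the machine shrinks.
With 6 states:
        a   b  
>  q0   q1  q2 
   q1   q2  q3 
   q2   q2  q2 
   q3   q4  q3 
   q4   q5  q3 
 * q5   q5  q5 
(> = start, * = accepting)

start=q0 accept=q5 q0-a->q1 q0-b->q2 q1-a->q2 q1-b->q3 q2-a->q2 q2-b->q2 q3-a->q4 q3-b->q3 q4-a->q5 q4-b->q3 q5-a->q5 q5-b->q5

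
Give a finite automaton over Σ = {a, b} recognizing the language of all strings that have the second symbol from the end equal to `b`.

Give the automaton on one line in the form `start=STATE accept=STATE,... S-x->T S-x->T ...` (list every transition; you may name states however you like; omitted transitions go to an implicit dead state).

start=S0 accept=S5,S6 S0-a->S1 S0-b->S2 S1-a->S3 S1-b->S4 S2-a->S5 S2-b->S6 S3-a->S3 S3-b->S4 S4-a->S5 S4-b->S6 S5-a->S3 S5-b->S4 S6-a->S5 S6-b->S6

Because acceptance depends on a position counted from the end, the machine has to buffer the most recent 2 symbols. Make each state the string of the last up-to-2 symbols read; on input `x` shift the window left and append `x`. Accept when the buffered window has length 2 and begins with `b`.
A 7-state machine:
        a   b  
>  S0   S1  S2 
   S1   S3  S4 
   S2   S5  S6 
   S3   S3  S4 
   S4   S5  S6 
 * S5   S3  S4 
 * S6   S5  S6 
(> = start, * = accepting)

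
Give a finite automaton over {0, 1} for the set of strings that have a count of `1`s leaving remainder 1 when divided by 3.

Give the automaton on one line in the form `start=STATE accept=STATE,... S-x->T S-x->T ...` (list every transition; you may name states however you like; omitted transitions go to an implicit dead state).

Keep the running count of `1`s modulo 3: each `1` advances along the cycle q0 → q1 → q2 → q0 while other symbols loop. Accept at q1.
With 3 states:
        0   1  
>  q0   q0  q1 
 * q1   q1  q2 
   q2   q2  q0 
(> = start, * = accepting)

start=q0 accept=q1 q0-0->q0 q0-1->q1 q1-0->q1 q1-1->q2 q2-0->q2 q2-1->q0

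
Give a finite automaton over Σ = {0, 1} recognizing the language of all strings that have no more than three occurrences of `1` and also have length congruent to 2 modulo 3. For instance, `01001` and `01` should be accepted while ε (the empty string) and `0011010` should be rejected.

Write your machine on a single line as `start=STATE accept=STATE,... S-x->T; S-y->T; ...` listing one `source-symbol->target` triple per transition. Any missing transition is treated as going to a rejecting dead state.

start=q0; accept=q3,q4,q5,q12; q0-0->q1; q0-1->q2; q1-0->q3; q1-1->q4; q2-0->q4; q2-1->q5; q3-0->q0; q3-1->q6; q4-0->q6; q4-1->q7; q5-0->q7; q5-1->q8; q6-0->q2; q6-1->q9; q7-0->q9; q7-1->q10; q8-0->q10; q8-1->q11; q9-0->q5; q9-1->q12; q10-0->q12; q10-1->q11; q11-0->q11; q11-1->q11; q12-0->q8; q12-1->q11

Build one automaton per condition and run them in lockstep. One (5 states) tracks the count of `1`s, saturating at 4; the other (3 states) tracks the input length modulo 3. Each combined state is a pair, one component from each; accept when both components accept. After merging equivalent states the machine shrinks.
A 13-state machine:
          0    1  
>  q0     q1   q2 
   q1     q3   q4 
   q2     q4   q5 
 * q3     q0   q6 
 * q4     q6   q7 
 * q5     q7   q8 
   q6     q2   q9 
   q7     q9  q10 
   q8    q10  q11 
   q9     q5  q12 
   q10   q12  q11 
   q11   q11  q11 
 * q12    q8  q11 
(> = start, * = accepting)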